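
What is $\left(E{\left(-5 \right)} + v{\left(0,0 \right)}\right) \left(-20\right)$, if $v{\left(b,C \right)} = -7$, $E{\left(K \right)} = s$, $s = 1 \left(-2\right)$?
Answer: $180$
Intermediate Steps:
$s = -2$
$E{\left(K \right)} = -2$
$\left(E{\left(-5 \right)} + v{\left(0,0 \right)}\right) \left(-20\right) = \left(-2 - 7\right) \left(-20\right) = \left(-9\right) \left(-20\right) = 180$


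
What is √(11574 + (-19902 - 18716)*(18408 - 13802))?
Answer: I*√177862934 ≈ 13337.0*I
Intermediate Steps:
√(11574 + (-19902 - 18716)*(18408 - 13802)) = √(11574 - 38618*4606) = √(11574 - 177874508) = √(-177862934) = I*√177862934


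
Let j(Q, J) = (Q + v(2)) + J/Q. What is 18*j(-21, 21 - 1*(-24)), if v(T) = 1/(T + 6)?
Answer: -11601/28 ≈ -414.32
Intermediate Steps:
v(T) = 1/(6 + T)
j(Q, J) = ⅛ + Q + J/Q (j(Q, J) = (Q + 1/(6 + 2)) + J/Q = (Q + 1/8) + J/Q = (Q + ⅛) + J/Q = (⅛ + Q) + J/Q = ⅛ + Q + J/Q)
18*j(-21, 21 - 1*(-24)) = 18*(⅛ - 21 + (21 - 1*(-24))/(-21)) = 18*(⅛ - 21 + (21 + 24)*(-1/21)) = 18*(⅛ - 21 + 45*(-1/21)) = 18*(⅛ - 21 - 15/7) = 18*(-1289/56) = -11601/28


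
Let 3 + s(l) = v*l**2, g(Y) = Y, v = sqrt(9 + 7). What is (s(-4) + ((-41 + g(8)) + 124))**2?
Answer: 23104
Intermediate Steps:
v = 4 (v = sqrt(16) = 4)
s(l) = -3 + 4*l**2
(s(-4) + ((-41 + g(8)) + 124))**2 = ((-3 + 4*(-4)**2) + ((-41 + 8) + 124))**2 = ((-3 + 4*16) + (-33 + 124))**2 = ((-3 + 64) + 91)**2 = (61 + 91)**2 = 152**2 = 23104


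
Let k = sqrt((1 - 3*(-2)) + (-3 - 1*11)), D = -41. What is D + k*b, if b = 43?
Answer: -41 + 43*I*sqrt(7) ≈ -41.0 + 113.77*I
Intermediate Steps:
k = I*sqrt(7) (k = sqrt((1 + 6) + (-3 - 11)) = sqrt(7 - 14) = sqrt(-7) = I*sqrt(7) ≈ 2.6458*I)
D + k*b = -41 + (I*sqrt(7))*43 = -41 + 43*I*sqrt(7)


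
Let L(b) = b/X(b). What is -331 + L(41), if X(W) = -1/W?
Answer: -2012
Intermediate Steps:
L(b) = -b² (L(b) = b/((-1/b)) = b*(-b) = -b²)
-331 + L(41) = -331 - 1*41² = -331 - 1*1681 = -331 - 1681 = -2012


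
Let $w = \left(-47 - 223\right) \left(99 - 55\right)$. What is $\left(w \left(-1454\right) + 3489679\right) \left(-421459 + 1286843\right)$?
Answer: $17968140203416$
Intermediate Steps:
$w = -11880$ ($w = \left(-270\right) 44 = -11880$)
$\left(w \left(-1454\right) + 3489679\right) \left(-421459 + 1286843\right) = \left(\left(-11880\right) \left(-1454\right) + 3489679\right) \left(-421459 + 1286843\right) = \left(17273520 + 3489679\right) 865384 = 20763199 \cdot 865384 = 17968140203416$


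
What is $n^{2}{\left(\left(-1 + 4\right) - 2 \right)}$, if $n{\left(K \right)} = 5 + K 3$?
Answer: $64$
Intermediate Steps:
$n{\left(K \right)} = 5 + 3 K$
$n^{2}{\left(\left(-1 + 4\right) - 2 \right)} = \left(5 + 3 \left(\left(-1 + 4\right) - 2\right)\right)^{2} = \left(5 + 3 \left(3 - 2\right)\right)^{2} = \left(5 + 3 \cdot 1\right)^{2} = \left(5 + 3\right)^{2} = 8^{2} = 64$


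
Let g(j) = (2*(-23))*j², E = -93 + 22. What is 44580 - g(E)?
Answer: 276466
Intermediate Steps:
E = -71
g(j) = -46*j²
44580 - g(E) = 44580 - (-46)*(-71)² = 44580 - (-46)*5041 = 44580 - 1*(-231886) = 44580 + 231886 = 276466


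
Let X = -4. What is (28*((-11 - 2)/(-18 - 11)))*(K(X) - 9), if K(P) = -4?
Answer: -4732/29 ≈ -163.17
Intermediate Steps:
(28*((-11 - 2)/(-18 - 11)))*(K(X) - 9) = (28*((-11 - 2)/(-18 - 11)))*(-4 - 9) = (28*(-13/(-29)))*(-13) = (28*(-13*(-1/29)))*(-13) = (28*(13/29))*(-13) = (364/29)*(-13) = -4732/29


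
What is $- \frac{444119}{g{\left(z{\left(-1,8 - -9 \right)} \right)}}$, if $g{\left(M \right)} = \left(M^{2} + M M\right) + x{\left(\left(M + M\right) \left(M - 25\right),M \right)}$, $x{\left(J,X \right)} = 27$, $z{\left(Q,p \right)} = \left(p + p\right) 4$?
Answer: $- \frac{444119}{37019} \approx -11.997$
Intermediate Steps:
$z{\left(Q,p \right)} = 8 p$ ($z{\left(Q,p \right)} = 2 p 4 = 8 p$)
$g{\left(M \right)} = 27 + 2 M^{2}$ ($g{\left(M \right)} = \left(M^{2} + M M\right) + 27 = \left(M^{2} + M^{2}\right) + 27 = 2 M^{2} + 27 = 27 + 2 M^{2}$)
$- \frac{444119}{g{\left(z{\left(-1,8 - -9 \right)} \right)}} = - \frac{444119}{27 + 2 \left(8 \left(8 - -9\right)\right)^{2}} = - \frac{444119}{27 + 2 \left(8 \left(8 + 9\right)\right)^{2}} = - \frac{444119}{27 + 2 \left(8 \cdot 17\right)^{2}} = - \frac{444119}{27 + 2 \cdot 136^{2}} = - \frac{444119}{27 + 2 \cdot 18496} = - \frac{444119}{27 + 36992} = - \frac{444119}{37019}$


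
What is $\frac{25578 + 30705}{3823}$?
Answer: $\frac{56283}{3823} \approx 14.722$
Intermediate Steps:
$\frac{25578 + 30705}{3823} = 56283 \cdot \frac{1}{3823} = \frac{56283}{3823}$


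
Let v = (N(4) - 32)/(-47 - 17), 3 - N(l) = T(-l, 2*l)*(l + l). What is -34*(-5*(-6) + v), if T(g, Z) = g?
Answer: -32589/32 ≈ -1018.4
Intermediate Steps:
N(l) = 3 + 2*l² (N(l) = 3 - (-l)*(l + l) = 3 - (-l)*2*l = 3 - (-2)*l² = 3 + 2*l²)
v = -3/64 (v = ((3 + 2*4²) - 32)/(-47 - 17) = ((3 + 2*16) - 32)/(-64) = ((3 + 32) - 32)*(-1/64) = (35 - 32)*(-1/64) = 3*(-1/64) = -3/64 ≈ -0.046875)
-34*(-5*(-6) + v) = -34*(-5*(-6) - 3/64) = -34*(30 - 3/64) = -34*1917/64 = -32589/32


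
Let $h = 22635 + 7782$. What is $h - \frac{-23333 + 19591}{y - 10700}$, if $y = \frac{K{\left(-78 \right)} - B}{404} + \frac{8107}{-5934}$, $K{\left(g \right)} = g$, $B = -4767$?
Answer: $\frac{389742921334911}{12813472951} \approx 30417.0$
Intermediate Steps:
$h = 30417$
$y = \frac{12274649}{1198668}$ ($y = \frac{-78 - -4767}{404} + \frac{8107}{-5934} = \left(-78 + 4767\right) \frac{1}{404} + 8107 \left(- \frac{1}{5934}\right) = 4689 \cdot \frac{1}{404} - \frac{8107}{5934} = \frac{4689}{404} - \frac{8107}{5934} = \frac{12274649}{1198668} \approx 10.24$)
$h - \frac{-23333 + 19591}{y - 10700} = 30417 - \frac{-23333 + 19591}{\frac{12274649}{1198668} - 10700} = 30417 - - \frac{3742}{- \frac{12813472951}{1198668}} = 30417 - \left(-3742\right) \left(- \frac{1198668}{12813472951}\right) = 30417 - \frac{4485415656}{12813472951} = \frac{389742921334911}{12813472951}$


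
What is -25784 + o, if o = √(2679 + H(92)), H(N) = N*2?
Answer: -25784 + √2863 ≈ -25731.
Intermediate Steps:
H(N) = 2*N
o = √2863 (o = √(2679 + 2*92) = √(2679 + 184) = √2863 ≈ 53.507)
-25784 + o = -25784 + √2863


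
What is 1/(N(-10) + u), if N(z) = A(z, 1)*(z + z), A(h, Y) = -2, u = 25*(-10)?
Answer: -1/210 ≈ -0.0047619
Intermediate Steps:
u = -250
N(z) = -4*z (N(z) = -2*(z + z) = -4*z)
1/(N(-10) + u) = 1/(-4*(-10) - 250) = 1/(40 - 250) = 1/(-210) = -1/210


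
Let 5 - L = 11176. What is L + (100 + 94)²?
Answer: 26465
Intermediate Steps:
L = -11171 (L = 5 - 1*11176 = 5 - 11176 = -11171)
L + (100 + 94)² = -11171 + (100 + 94)² = -11171 + 194² = -11171 + 37636 = 26465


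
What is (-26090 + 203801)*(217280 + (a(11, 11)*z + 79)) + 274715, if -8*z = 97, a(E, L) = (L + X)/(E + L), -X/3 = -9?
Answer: 3398880155459/88 ≈ 3.8624e+10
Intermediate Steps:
X = 27 (X = -3*(-9) = 27)
a(E, L) = (27 + L)/(E + L) (a(E, L) = (L + 27)/(E + L) = (27 + L)/(E + L))
z = -97/8 (z = -⅛*97 = -97/8 ≈ -12.125)
(-26090 + 203801)*(217280 + (a(11, 11)*z + 79)) + 274715 = (-26090 + 203801)*(217280 + (((27 + 11)/(11 + 11))*(-97/8) + 79)) + 274715 = 177711*(217280 + ((38/22)*(-97/8) + 79)) + 274715 = 177711*(217280 + (((1/22)*38)*(-97/8) + 79)) + 274715 = 177711*(217280 + ((19/11)*(-97/8) + 79)) + 274715 = 177711*(217280 + (-1843/88 + 79)) + 274715 = 177711*(217280 + 5109/88) + 274715 = 177711*(19125749/88) + 274715 = 3398855980539/88 + 274715 = 3398880155459/88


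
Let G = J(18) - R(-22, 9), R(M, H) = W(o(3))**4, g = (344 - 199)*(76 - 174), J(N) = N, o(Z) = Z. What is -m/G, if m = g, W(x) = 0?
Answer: 7105/9 ≈ 789.44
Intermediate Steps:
g = -14210 (g = 145*(-98) = -14210)
m = -14210
R(M, H) = 0 (R(M, H) = 0**4 = 0)
G = 18 (G = 18 - 1*0 = 18 + 0 = 18)
-m/G = -(-14210)/18 = -1*(-7105/9) = 7105/9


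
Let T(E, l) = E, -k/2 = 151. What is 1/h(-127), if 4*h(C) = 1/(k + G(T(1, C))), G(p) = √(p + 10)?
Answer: -1208 + 4*√11 ≈ -1194.7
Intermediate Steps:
k = -302 (k = -2*151 = -302)
G(p) = √(10 + p)
h(C) = 1/(4*(-302 + √11)) (h(C) = 1/(4*(-302 + √(10 + 1))) = 1/(4*(-302 + √11)))
1/h(-127) = 1/(-151/182386 - √11/364772)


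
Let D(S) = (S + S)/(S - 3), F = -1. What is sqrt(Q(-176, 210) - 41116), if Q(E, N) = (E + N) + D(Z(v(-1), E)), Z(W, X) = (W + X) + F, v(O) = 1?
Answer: I*sqrt(1316245354)/179 ≈ 202.68*I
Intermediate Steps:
Z(W, X) = -1 + W + X (Z(W, X) = (W + X) - 1 = -1 + W + X)
D(S) = 2*S/(-3 + S) (D(S) = (2*S)/(-3 + S) = 2*S/(-3 + S))
Q(E, N) = E + N + 2*E/(-3 + E) (Q(E, N) = (E + N) + 2*(-1 + 1 + E)/(-3 + (-1 + 1 + E)) = (E + N) + 2*E/(-3 + E) = E + N + 2*E/(-3 + E))
sqrt(Q(-176, 210) - 41116) = sqrt((2*(-176) + (-3 - 176)*(-176 + 210))/(-3 - 176) - 41116) = sqrt((-352 - 179*34)/(-179) - 41116) = sqrt(-(-352 - 6086)/179 - 41116) = sqrt(-1/179*(-6438) - 41116) = sqrt(6438/179 - 41116) = sqrt(-7353326/179) = I*sqrt(1316245354)/179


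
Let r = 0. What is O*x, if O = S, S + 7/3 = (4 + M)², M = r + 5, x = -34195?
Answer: -8070020/3 ≈ -2.6900e+6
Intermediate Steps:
M = 5 (M = 0 + 5 = 5)
S = 236/3 (S = -7/3 + (4 + 5)² = -7/3 + 9² = -7/3 + 81 = 236/3 ≈ 78.667)
O = 236/3 ≈ 78.667
O*x = (236/3)*(-34195) = -8070020/3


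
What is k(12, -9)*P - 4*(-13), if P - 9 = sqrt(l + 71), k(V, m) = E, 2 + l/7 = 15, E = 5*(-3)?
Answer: -83 - 135*sqrt(2) ≈ -273.92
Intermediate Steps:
E = -15
l = 91 (l = -14 + 7*15 = -14 + 105 = 91)
k(V, m) = -15
P = 9 + 9*sqrt(2) (P = 9 + sqrt(91 + 71) = 9 + sqrt(162) = 9 + 9*sqrt(2) ≈ 21.728)
k(12, -9)*P - 4*(-13) = -15*(9 + 9*sqrt(2)) - 4*(-13) = (-135 - 135*sqrt(2)) + 52 = -83 - 135*sqrt(2)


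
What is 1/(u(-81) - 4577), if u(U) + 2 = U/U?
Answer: -1/4578 ≈ -0.00021844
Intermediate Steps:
u(U) = -1 (u(U) = -2 + U/U = -2 + 1 = -1)
1/(u(-81) - 4577) = 1/(-1 - 4577) = 1/(-4578) = -1/4578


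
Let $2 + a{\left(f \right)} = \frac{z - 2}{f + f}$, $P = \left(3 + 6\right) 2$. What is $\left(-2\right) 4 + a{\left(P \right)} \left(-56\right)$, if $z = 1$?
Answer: $\frac{950}{9} \approx 105.56$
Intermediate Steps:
$P = 18$ ($P = 9 \cdot 2 = 18$)
$a{\left(f \right)} = -2 - \frac{1}{2 f}$ ($a{\left(f \right)} = -2 + \frac{1 - 2}{f + f} = -2 - \frac{1}{2 f}$)
$\left(-2\right) 4 + a{\left(P \right)} \left(-56\right) = \left(-2\right) 4 + \left(-2 - \frac{1}{2 \cdot 18}\right) \left(-56\right) = -8 + \left(-2 - \frac{1}{36}\right) \left(-56\right) = -8 - - \frac{1022}{9} = -8 + \frac{1022}{9} = \frac{950}{9}$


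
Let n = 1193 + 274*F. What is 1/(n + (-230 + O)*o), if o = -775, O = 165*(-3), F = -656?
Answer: 1/383324 ≈ 2.6088e-6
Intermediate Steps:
O = -495
n = -178551 (n = 1193 + 274*(-656) = 1193 - 179744 = -178551)
1/(n + (-230 + O)*o) = 1/(-178551 + (-230 - 495)*(-775)) = 1/(-178551 - 725*(-775)) = 1/(-178551 + 561875) = 1/383324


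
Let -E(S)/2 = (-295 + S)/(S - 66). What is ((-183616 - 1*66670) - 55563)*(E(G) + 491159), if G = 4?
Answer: -4656746156662/31 ≈ -1.5022e+11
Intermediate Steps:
E(S) = -2*(-295 + S)/(-66 + S) (E(S) = -2*(-295 + S)/(S - 66) = -2*(-295 + S)/(-66 + S))
((-183616 - 1*66670) - 55563)*(E(G) + 491159) = ((-183616 - 1*66670) - 55563)*(2*(295 - 1*4)/(-66 + 4) + 491159) = ((-183616 - 66670) - 55563)*(2*(295 - 4)/(-62) + 491159) = (-250286 - 55563)*(2*(-1/62)*291 + 491159) = -305849*(-291/31 + 491159) = -305849*15225638/31 = -4656746156662/31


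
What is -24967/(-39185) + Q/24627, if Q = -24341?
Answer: -338939776/965008995 ≈ -0.35123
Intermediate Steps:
-24967/(-39185) + Q/24627 = -24967/(-39185) - 24341/24627 = -24967*(-1/39185) - 24341*1/24627 = 24967/39185 - 24341/24627 = -338939776/965008995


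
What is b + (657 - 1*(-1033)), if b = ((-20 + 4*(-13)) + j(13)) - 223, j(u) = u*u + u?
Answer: 1577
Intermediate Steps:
j(u) = u + u² (j(u) = u² + u = u + u²)
b = -113 (b = ((-20 + 4*(-13)) + 13*(1 + 13)) - 223 = ((-20 - 52) + 13*14) - 223 = (-72 + 182) - 223 = 110 - 223 = -113)
b + (657 - 1*(-1033)) = -113 + (657 - 1*(-1033)) = -113 + (657 + 1033) = -113 + 1690 = 1577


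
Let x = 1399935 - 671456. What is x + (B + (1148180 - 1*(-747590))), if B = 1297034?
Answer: 3921283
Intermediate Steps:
x = 728479
x + (B + (1148180 - 1*(-747590))) = 728479 + (1297034 + (1148180 - 1*(-747590))) = 728479 + (1297034 + (1148180 + 747590)) = 728479 + (1297034 + 1895770) = 728479 + 3192804 = 3921283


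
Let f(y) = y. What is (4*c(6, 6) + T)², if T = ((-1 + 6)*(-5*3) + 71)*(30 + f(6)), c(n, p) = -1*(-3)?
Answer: 17424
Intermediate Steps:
c(n, p) = 3
T = -144 (T = ((-1 + 6)*(-5*3) + 71)*(30 + 6) = (5*(-15) + 71)*36 = (-75 + 71)*36 = -4*36 = -144)
(4*c(6, 6) + T)² = (4*3 - 144)² = (12 - 144)² = (-132)² = 17424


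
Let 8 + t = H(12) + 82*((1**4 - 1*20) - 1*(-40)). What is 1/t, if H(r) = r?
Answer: 1/1726 ≈ 0.00057937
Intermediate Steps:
t = 1726 (t = -8 + (12 + 82*((1**4 - 1*20) - 1*(-40))) = -8 + (12 + 82*((1 - 20) + 40)) = -8 + (12 + 82*(-19 + 40)) = -8 + (12 + 82*21) = -8 + (12 + 1722) = -8 + 1734 = 1726)
1/t = 1/1726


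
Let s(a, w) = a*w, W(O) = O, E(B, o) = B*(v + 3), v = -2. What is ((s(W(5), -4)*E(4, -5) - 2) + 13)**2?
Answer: 4761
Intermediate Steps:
E(B, o) = B (E(B, o) = B*(-2 + 3) = B*1 = B)
((s(W(5), -4)*E(4, -5) - 2) + 13)**2 = (((5*(-4))*4 - 2) + 13)**2 = ((-20*4 - 2) + 13)**2 = ((-80 - 2) + 13)**2 = (-82 + 13)**2 = (-69)**2 = 4761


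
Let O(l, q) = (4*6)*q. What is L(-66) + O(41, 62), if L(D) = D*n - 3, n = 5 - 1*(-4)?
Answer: 891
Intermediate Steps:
n = 9 (n = 5 + 4 = 9)
O(l, q) = 24*q
L(D) = -3 + 9*D (L(D) = D*9 - 3 = 9*D - 3 = -3 + 9*D)
L(-66) + O(41, 62) = (-3 + 9*(-66)) + 24*62 = (-3 - 594) + 1488 = -597 + 1488 = 891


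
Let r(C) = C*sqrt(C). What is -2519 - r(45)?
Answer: -2519 - 135*sqrt(5) ≈ -2820.9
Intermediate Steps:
r(C) = C**(3/2)
-2519 - r(45) = -2519 - 45**(3/2) = -2519 - 135*sqrt(5)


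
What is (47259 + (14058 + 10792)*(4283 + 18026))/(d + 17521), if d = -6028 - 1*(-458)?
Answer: 29180311/629 ≈ 46392.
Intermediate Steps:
d = -5570 (d = -6028 + 458 = -5570)
(47259 + (14058 + 10792)*(4283 + 18026))/(d + 17521) = (47259 + (14058 + 10792)*(4283 + 18026))/(-5570 + 17521) = (47259 + 24850*22309)/11951 = (47259 + 554378650)*(1/11951) = 554425909*(1/11951) = 29180311/629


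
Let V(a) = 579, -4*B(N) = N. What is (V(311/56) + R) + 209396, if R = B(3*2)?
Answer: 419947/2 ≈ 2.0997e+5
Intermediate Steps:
B(N) = -N/4
R = -3/2 (R = -3*2/4 = -¼*6 = -3/2 ≈ -1.5000)
(V(311/56) + R) + 209396 = (579 - 3/2) + 209396 = 1155/2 + 209396 = 419947/2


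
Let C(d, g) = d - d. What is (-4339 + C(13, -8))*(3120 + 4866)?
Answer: -34651254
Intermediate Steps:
C(d, g) = 0
(-4339 + C(13, -8))*(3120 + 4866) = (-4339 + 0)*(3120 + 4866) = -4339*7986 = -34651254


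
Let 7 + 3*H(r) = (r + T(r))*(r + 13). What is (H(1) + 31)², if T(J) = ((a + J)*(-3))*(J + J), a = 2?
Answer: 23104/9 ≈ 2567.1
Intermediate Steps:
T(J) = 2*J*(-6 - 3*J) (T(J) = ((2 + J)*(-3))*(J + J) = (-6 - 3*J)*(2*J) = 2*J*(-6 - 3*J))
H(r) = -7/3 + (13 + r)*(r - 6*r*(2 + r))/3 (H(r) = -7/3 + ((r - 6*r*(2 + r))*(r + 13))/3 = -7/3 + ((r - 6*r*(2 + r))*(13 + r))/3 = -7/3 + ((13 + r)*(r - 6*r*(2 + r)))/3 = -7/3 + (13 + r)*(r - 6*r*(2 + r))/3)
(H(1) + 31)² = ((-7/3 - 2*1³ - 143/3*1 - 89/3*1²) + 31)² = ((-7/3 - 2*1 - 143/3 - 89/3*1) + 31)² = ((-7/3 - 2 - 143/3 - 89/3) + 31)² = (-245/3 + 31)² = (-152/3)² = 23104/9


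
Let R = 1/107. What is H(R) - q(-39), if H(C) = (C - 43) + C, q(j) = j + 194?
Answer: -21184/107 ≈ -197.98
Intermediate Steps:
q(j) = 194 + j
R = 1/107 ≈ 0.0093458
H(C) = -43 + 2*C (H(C) = (-43 + C) + C = -43 + 2*C)
H(R) - q(-39) = (-43 + 2*(1/107)) - (194 - 39) = (-43 + 2/107) - 1*155 = -4599/107 - 155 = -21184/107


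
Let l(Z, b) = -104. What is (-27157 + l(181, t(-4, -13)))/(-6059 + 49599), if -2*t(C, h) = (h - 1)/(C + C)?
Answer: -27261/43540 ≈ -0.62611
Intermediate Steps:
t(C, h) = -(-1 + h)/(4*C) (t(C, h) = -(h - 1)/(2*(C + C)) = -(-1 + h)/(2*(2*C)) = -(-1 + h)*1/(2*C)/2 = -(-1 + h)/(4*C))
(-27157 + l(181, t(-4, -13)))/(-6059 + 49599) = (-27157 - 104)/(-6059 + 49599) = -27261/43540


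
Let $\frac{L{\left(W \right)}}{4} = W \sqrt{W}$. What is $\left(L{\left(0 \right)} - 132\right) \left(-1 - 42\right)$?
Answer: $5676$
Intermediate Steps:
$L{\left(W \right)} = 4 W^{\frac{3}{2}}$ ($L{\left(W \right)} = 4 W \sqrt{W} = 4 W^{\frac{3}{2}}$)
$\left(L{\left(0 \right)} - 132\right) \left(-1 - 42\right) = \left(4 \cdot 0^{\frac{3}{2}} - 132\right) \left(-1 - 42\right) = \left(4 \cdot 0 - 132\right) \left(-1 - 42\right) = \left(0 - 132\right) \left(-43\right) = \left(-132\right) \left(-43\right) = 5676$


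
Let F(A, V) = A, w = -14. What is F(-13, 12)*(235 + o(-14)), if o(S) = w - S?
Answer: -3055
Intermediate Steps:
o(S) = -14 - S
F(-13, 12)*(235 + o(-14)) = -13*(235 + (-14 - 1*(-14))) = -13*(235 + (-14 + 14)) = -13*(235 + 0) = -13*235 = -3055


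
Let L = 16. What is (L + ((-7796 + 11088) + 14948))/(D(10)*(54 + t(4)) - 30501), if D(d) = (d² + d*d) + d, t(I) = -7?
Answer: -18256/20631 ≈ -0.88488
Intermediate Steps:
D(d) = d + 2*d² (D(d) = (d² + d²) + d = 2*d² + d = d + 2*d²)
(L + ((-7796 + 11088) + 14948))/(D(10)*(54 + t(4)) - 30501) = (16 + ((-7796 + 11088) + 14948))/((10*(1 + 2*10))*(54 - 7) - 30501) = (16 + (3292 + 14948))/((10*(1 + 20))*47 - 30501) = (16 + 18240)/((10*21)*47 - 30501) = 18256/(210*47 - 30501) = 18256/(9870 - 30501) = 18256/(-20631) = 18256*(-1/20631) = -18256/20631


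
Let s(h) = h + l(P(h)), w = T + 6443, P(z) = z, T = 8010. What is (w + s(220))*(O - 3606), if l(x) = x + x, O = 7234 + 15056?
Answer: 282371292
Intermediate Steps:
w = 14453 (w = 8010 + 6443 = 14453)
O = 22290
l(x) = 2*x
s(h) = 3*h (s(h) = h + 2*h = 3*h)
(w + s(220))*(O - 3606) = (14453 + 3*220)*(22290 - 3606) = (14453 + 660)*18684 = 15113*18684 = 282371292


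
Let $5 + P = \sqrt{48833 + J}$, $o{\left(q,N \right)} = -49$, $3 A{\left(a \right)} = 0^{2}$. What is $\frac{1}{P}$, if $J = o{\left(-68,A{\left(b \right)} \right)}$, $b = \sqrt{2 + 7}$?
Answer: $\frac{5}{48759} + \frac{4 \sqrt{3049}}{48759} \approx 0.0046324$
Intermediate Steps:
$b = 3$ ($b = \sqrt{9} = 3$)
$A{\left(a \right)} = 0$ ($A{\left(a \right)} = \frac{0^{2}}{3} = \frac{1}{3} \cdot 0 = 0$)
$J = -49$
$P = -5 + 4 \sqrt{3049}$ ($P = -5 + \sqrt{48833 - 49} = -5 + \sqrt{48784} = -5 + 4 \sqrt{3049} \approx 215.87$)
$\frac{1}{P} = \frac{1}{-5 + 4 \sqrt{3049}}$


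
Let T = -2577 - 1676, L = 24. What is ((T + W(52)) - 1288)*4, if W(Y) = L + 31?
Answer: -21944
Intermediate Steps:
W(Y) = 55 (W(Y) = 24 + 31 = 55)
T = -4253
((T + W(52)) - 1288)*4 = ((-4253 + 55) - 1288)*4 = (-4198 - 1288)*4 = -5486*4 = -21944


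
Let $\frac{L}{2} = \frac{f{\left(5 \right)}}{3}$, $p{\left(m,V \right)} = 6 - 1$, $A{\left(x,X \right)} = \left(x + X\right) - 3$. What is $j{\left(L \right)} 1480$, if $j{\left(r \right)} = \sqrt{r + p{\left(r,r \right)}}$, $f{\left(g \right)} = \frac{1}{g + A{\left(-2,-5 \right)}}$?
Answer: $\frac{296 \sqrt{1095}}{3} \approx 3265.0$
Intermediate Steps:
$A{\left(x,X \right)} = -3 + X + x$ ($A{\left(x,X \right)} = \left(X + x\right) - 3 = -3 + X + x$)
$f{\left(g \right)} = \frac{1}{-10 + g}$ ($f{\left(g \right)} = \frac{1}{g - 10} = \frac{1}{-10 + g}$)
$p{\left(m,V \right)} = 5$
$L = - \frac{2}{15}$ ($L = 2 \frac{1}{\left(-10 + 5\right) 3} = 2 \frac{1}{-5} \cdot \frac{1}{3} = 2 \left(\left(- \frac{1}{5}\right) \frac{1}{3}\right) = 2 \left(- \frac{1}{15}\right) = - \frac{2}{15} \approx -0.13333$)
$j{\left(r \right)} = \sqrt{5 + r}$ ($j{\left(r \right)} = \sqrt{r + 5} = \sqrt{5 + r}$)
$j{\left(L \right)} 1480 = \sqrt{5 - \frac{2}{15}} \cdot 1480 = \sqrt{\frac{73}{15}} \cdot 1480 = \frac{\sqrt{1095}}{15} \cdot 1480 = \frac{296 \sqrt{1095}}{3}$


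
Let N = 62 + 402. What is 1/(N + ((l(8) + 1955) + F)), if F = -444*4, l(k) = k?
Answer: 1/651 ≈ 0.0015361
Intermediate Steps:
N = 464
F = -1776
1/(N + ((l(8) + 1955) + F)) = 1/(464 + ((8 + 1955) - 1776)) = 1/(464 + (1963 - 1776)) = 1/(464 + 187) = 1/651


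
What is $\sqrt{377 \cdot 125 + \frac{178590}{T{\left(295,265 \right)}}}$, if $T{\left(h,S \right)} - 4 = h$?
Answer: $\frac{\sqrt{4266420535}}{299} \approx 218.45$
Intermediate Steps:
$T{\left(h,S \right)} = 4 + h$
$\sqrt{377 \cdot 125 + \frac{178590}{T{\left(295,265 \right)}}} = \sqrt{377 \cdot 125 + \frac{178590}{4 + 295}} = \sqrt{47125 + \frac{178590}{299}} = \sqrt{\frac{14268965}{299}} = \frac{\sqrt{4266420535}}{299}$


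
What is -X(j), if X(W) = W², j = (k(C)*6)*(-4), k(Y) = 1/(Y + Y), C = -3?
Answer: -16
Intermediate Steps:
k(Y) = 1/(2*Y)
j = 4 (j = (((½)/(-3))*6)*(-4) = (((½)*(-⅓))*6)*(-4) = -⅙*6*(-4) = -1*(-4) = 4)
-X(j) = -1*4² = -1*16 = -16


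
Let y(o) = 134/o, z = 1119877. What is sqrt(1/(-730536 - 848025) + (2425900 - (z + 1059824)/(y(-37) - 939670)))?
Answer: sqrt(202978980143008319633880570766617)/9147214812894 ≈ 1557.5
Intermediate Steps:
sqrt(1/(-730536 - 848025) + (2425900 - (z + 1059824)/(y(-37) - 939670))) = sqrt(1/(-730536 - 848025) + (2425900 - (1119877 + 1059824)/(134/(-37) - 939670))) = sqrt(1/(-1578561) + (2425900 - 2179701/(134*(-1/37) - 939670))) = sqrt(-1/1578561 + (2425900 - 2179701/(-134/37 - 939670))) = sqrt(-1/1578561 + (2425900 - 2179701/(-34767924/37))) = sqrt(-1/1578561 + (2425900 - 2179701*(-37)/34767924)) = sqrt(-1/1578561 + (2425900 - 1*(-26882979/11589308))) = sqrt(-1/1578561 + (2425900 + 26882979/11589308)) = sqrt(-1/1578561 + 28114529160179/11589308) = sqrt(44380499265609733111/18294429625788) = sqrt(202978980143008319633880570766617)/9147214812894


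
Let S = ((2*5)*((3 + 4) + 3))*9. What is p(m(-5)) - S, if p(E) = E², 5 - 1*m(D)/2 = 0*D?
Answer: -800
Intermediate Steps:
m(D) = 10 (m(D) = 10 - 0*D = 10 - 2*0 = 10 + 0 = 10)
S = 900 (S = (10*(7 + 3))*9 = (10*10)*9 = 100*9 = 900)
p(m(-5)) - S = 10² - 1*900 = 100 - 900 = -800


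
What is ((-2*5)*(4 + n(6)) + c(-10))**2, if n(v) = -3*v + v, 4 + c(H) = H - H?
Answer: 5776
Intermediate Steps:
c(H) = -4 (c(H) = -4 + (H - H) = -4 + 0 = -4)
n(v) = -2*v
((-2*5)*(4 + n(6)) + c(-10))**2 = ((-2*5)*(4 - 2*6) - 4)**2 = (-10*(4 - 12) - 4)**2 = (-10*(-8) - 4)**2 = (80 - 4)**2 = 76**2 = 5776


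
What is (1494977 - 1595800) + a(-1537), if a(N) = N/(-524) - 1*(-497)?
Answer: -52569287/524 ≈ -1.0032e+5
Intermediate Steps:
a(N) = 497 - N/524 (a(N) = N*(-1/524) + 497 = -N/524 + 497 = 497 - N/524)
(1494977 - 1595800) + a(-1537) = (1494977 - 1595800) + (497 - 1/524*(-1537)) = -100823 + (497 + 1537/524) = -100823 + 261965/524 = -52569287/524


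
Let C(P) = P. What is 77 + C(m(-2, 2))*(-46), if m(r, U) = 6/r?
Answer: 215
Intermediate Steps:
77 + C(m(-2, 2))*(-46) = 77 + (6/(-2))*(-46) = 77 + (6*(-½))*(-46) = 77 - 3*(-46) = 77 + 138 = 215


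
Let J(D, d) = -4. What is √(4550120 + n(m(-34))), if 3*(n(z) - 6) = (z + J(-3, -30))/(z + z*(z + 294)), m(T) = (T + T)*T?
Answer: √35748952394778370/88638 ≈ 2133.1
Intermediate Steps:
m(T) = 2*T² (m(T) = (2*T)*T = 2*T²)
n(z) = 6 + (-4 + z)/(3*(z + z*(294 + z))) (n(z) = 6 + ((z - 4)/(z + z*(z + 294)))/3 = 6 + ((-4 + z)/(z + z*(294 + z)))/3 = 6 + (-4 + z)/(3*(z + z*(294 + z))))
√(4550120 + n(m(-34))) = √(4550120 + (-4 + 18*(2*(-34)²)² + 5311*(2*(-34)²))/(3*((2*(-34)²))*(295 + 2*(-34)²))) = √(4550120 + (-4 + 18*(2*1156)² + 5311*(2*1156))/(3*((2*1156))*(295 + 2*1156))) = √(4550120 + (⅓)*(-4 + 18*2312² + 5311*2312)/(2312*(295 + 2312))) = √(4550120 + (⅓)*(1/2312)*(-4 + 18*5345344 + 12279032)/2607) = √(4550120 + (⅓)*(1/2312)*(1/2607)*(-4 + 96216192 + 12279032)) = √(4550120 + (⅓)*(1/2312)*(1/2607)*108495220) = √(4550120 + 27123805/4520538) = √(20569017488365/4520538) = √35748952394778370/88638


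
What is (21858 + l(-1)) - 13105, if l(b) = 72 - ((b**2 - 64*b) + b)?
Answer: 8761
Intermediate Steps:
l(b) = 72 - b**2 + 63*b (l(b) = 72 - (b**2 - 63*b) = 72 + (-b**2 + 63*b) = 72 - b**2 + 63*b)
(21858 + l(-1)) - 13105 = (21858 + (72 - 1*(-1)**2 + 63*(-1))) - 13105 = (21858 + (72 - 1*1 - 63)) - 13105 = (21858 + (72 - 1 - 63)) - 13105 = (21858 + 8) - 13105 = 21866 - 13105 = 8761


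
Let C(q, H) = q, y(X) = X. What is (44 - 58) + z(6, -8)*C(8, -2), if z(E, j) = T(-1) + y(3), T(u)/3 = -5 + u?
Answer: -134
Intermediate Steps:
T(u) = -15 + 3*u (T(u) = 3*(-5 + u) = -15 + 3*u)
z(E, j) = -15 (z(E, j) = (-15 + 3*(-1)) + 3 = (-15 - 3) + 3 = -18 + 3 = -15)
(44 - 58) + z(6, -8)*C(8, -2) = (44 - 58) - 15*8 = -14 - 120 = -134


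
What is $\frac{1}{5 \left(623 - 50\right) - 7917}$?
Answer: $- \frac{1}{5052} \approx -0.00019794$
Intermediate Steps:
$\frac{1}{5 \left(623 - 50\right) - 7917} = \frac{1}{5 \cdot 573 - 7917} = \frac{1}{2865 - 7917} = \frac{1}{-5052} = - \frac{1}{5052}$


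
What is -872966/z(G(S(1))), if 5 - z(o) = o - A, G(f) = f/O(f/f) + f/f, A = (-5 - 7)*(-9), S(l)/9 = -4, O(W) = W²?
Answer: -436483/74 ≈ -5898.4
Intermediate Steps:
S(l) = -36 (S(l) = 9*(-4) = -36)
A = 108 (A = -12*(-9) = 108)
G(f) = 1 + f (G(f) = f/((f/f)²) + f/f = f/(1²) + 1 = f/1 + 1 = f*1 + 1 = f + 1 = 1 + f)
z(o) = 113 - o (z(o) = 5 - (o - 1*108) = 5 - (o - 108) = 5 - (-108 + o) = 5 + (108 - o) = 113 - o)
-872966/z(G(S(1))) = -872966/(113 - (1 - 36)) = -872966/(113 - 1*(-35)) = -872966/(113 + 35) = -872966/148 = -872966*1/148 = -436483/74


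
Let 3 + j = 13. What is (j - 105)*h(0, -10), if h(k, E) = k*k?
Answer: 0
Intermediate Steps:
j = 10 (j = -3 + 13 = 10)
h(k, E) = k²
(j - 105)*h(0, -10) = (10 - 105)*0² = -95*0 = 0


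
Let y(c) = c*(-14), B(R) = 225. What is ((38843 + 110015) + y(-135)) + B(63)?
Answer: 150973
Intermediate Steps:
y(c) = -14*c
((38843 + 110015) + y(-135)) + B(63) = ((38843 + 110015) - 14*(-135)) + 225 = (148858 + 1890) + 225 = 150748 + 225 = 150973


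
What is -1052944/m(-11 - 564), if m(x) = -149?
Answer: 1052944/149 ≈ 7066.7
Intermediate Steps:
-1052944/m(-11 - 564) = -1052944/(-149) = -1052944*(-1/149) = 1052944/149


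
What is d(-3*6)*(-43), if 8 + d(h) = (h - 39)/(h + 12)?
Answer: -129/2 ≈ -64.500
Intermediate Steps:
d(h) = -8 + (-39 + h)/(12 + h) (d(h) = -8 + (h - 39)/(h + 12) = -8 + (-39 + h)/(12 + h))
d(-3*6)*(-43) = ((-135 - (-21)*6)/(12 - 3*6))*(-43) = ((-135 - 7*(-18))/(12 - 18))*(-43) = ((-135 + 126)/(-6))*(-43) = -1/6*(-9)*(-43) = (3/2)*(-43) = -129/2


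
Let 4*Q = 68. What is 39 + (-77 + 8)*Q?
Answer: -1134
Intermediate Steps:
Q = 17 (Q = (¼)*68 = 17)
39 + (-77 + 8)*Q = 39 + (-77 + 8)*17 = 39 - 69*17 = 39 - 1173 = -1134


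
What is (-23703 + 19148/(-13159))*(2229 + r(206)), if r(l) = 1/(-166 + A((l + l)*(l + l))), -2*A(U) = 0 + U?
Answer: -59125655367599425/1119015042 ≈ -5.2837e+7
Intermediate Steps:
A(U) = -U/2 (A(U) = -(0 + U)/2 = -U/2)
r(l) = 1/(-166 - 2*l**2) (r(l) = 1/(-166 - (l + l)*(l + l)/2) = 1/(-166 - 2*l*2*l/2) = 1/(-166 - 2*l**2))
(-23703 + 19148/(-13159))*(2229 + r(206)) = (-23703 + 19148/(-13159))*(2229 - 1/(166 + 2*206**2)) = (-23703 + 19148*(-1/13159))*(2229 - 1/(166 + 2*42436)) = (-23703 - 19148/13159)*(2229 - 1/(166 + 84872)) = -311926925*(2229 - 1/85038)/13159 = -311926925/13159*189549701/85038 = -59125655367599425/1119015042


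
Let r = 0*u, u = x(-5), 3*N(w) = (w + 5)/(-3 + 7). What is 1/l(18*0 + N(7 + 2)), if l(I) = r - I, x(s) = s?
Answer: -6/7 ≈ -0.85714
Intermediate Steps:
N(w) = 5/12 + w/12 (N(w) = ((w + 5)/(-3 + 7))/3 = ((5 + w)/4)/3 = ((5 + w)*(¼))/3 = (5/4 + w/4)/3 = 5/12 + w/12)
u = -5
r = 0 (r = 0*(-5) = 0)
l(I) = -I (l(I) = 0 - I = -I)
1/l(18*0 + N(7 + 2)) = 1/(-(18*0 + (5/12 + (7 + 2)/12))) = 1/(-(0 + (5/12 + (1/12)*9))) = 1/(-(0 + (5/12 + ¾))) = 1/(-(0 + 7/6)) = 1/(-1*7/6) = 1/(-7/6) = -6/7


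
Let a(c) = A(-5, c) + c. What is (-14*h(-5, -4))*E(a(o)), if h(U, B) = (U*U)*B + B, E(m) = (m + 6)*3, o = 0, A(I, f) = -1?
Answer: 21840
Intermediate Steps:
a(c) = -1 + c
E(m) = 18 + 3*m (E(m) = (6 + m)*3 = 18 + 3*m)
h(U, B) = B + B*U**2 (h(U, B) = U**2*B + B = B*U**2 + B = B + B*U**2)
(-14*h(-5, -4))*E(a(o)) = (-(-56)*(1 + (-5)**2))*(18 + 3*(-1 + 0)) = (-(-56)*(1 + 25))*(18 + 3*(-1)) = (-(-56)*26)*(18 - 3) = -14*(-104)*15 = 1456*15 = 21840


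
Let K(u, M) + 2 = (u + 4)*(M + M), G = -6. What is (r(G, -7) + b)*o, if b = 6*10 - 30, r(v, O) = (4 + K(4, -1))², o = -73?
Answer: -16498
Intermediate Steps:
K(u, M) = -2 + 2*M*(4 + u) (K(u, M) = -2 + (u + 4)*(M + M) = -2 + (4 + u)*(2*M) = -2 + 2*M*(4 + u))
r(v, O) = 196 (r(v, O) = (4 + (-2 + 8*(-1) + 2*(-1)*4))² = (4 + (-2 - 8 - 8))² = (4 - 18)² = (-14)² = 196)
b = 30 (b = 60 - 30 = 30)
(r(G, -7) + b)*o = (196 + 30)*(-73) = 226*(-73) = -16498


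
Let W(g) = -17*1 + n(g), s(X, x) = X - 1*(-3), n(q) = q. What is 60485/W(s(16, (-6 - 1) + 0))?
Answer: 60485/2 ≈ 30243.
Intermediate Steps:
s(X, x) = 3 + X (s(X, x) = X + 3 = 3 + X)
W(g) = -17 + g (W(g) = -17*1 + g = -17 + g)
60485/W(s(16, (-6 - 1) + 0)) = 60485/(-17 + (3 + 16)) = 60485/(-17 + 19) = 60485/2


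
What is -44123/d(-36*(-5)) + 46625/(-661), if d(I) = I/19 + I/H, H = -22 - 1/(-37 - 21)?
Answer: -47198757845/1372236 ≈ -34396.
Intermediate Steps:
H = -1275/58 (H = -22 - 1/(-58) = -22 - 1*(-1/58) = -22 + 1/58 = -1275/58 ≈ -21.983)
d(I) = 173*I/24225 (d(I) = I/19 + I/(-1275/58) = I*(1/19) + I*(-58/1275) = I/19 - 58*I/1275 = 173*I/24225)
-44123/d(-36*(-5)) + 46625/(-661) = -44123/(173*(-36*(-5))/24225) + 46625/(-661) = -44123/((173/24225)*180) + 46625*(-1/661) = -44123/2076/1615 - 46625/661 = -44123*1615/2076 - 46625/661 = -71258645/2076 - 46625/661 = -47198757845/1372236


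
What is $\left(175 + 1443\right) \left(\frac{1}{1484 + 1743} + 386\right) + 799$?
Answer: $\frac{2017996387}{3227} \approx 6.2535 \cdot 10^{5}$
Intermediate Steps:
$\left(175 + 1443\right) \left(\frac{1}{1484 + 1743} + 386\right) + 799 = 1618 \left(\frac{1}{3227} + 386\right) + 799 = 1618 \cdot \frac{1245623}{3227} + 799 = \frac{2015418014}{3227} + 799 = \frac{2017996387}{3227}$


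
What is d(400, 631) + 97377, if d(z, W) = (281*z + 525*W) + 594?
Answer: 541646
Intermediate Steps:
d(z, W) = 594 + 281*z + 525*W
d(400, 631) + 97377 = (594 + 281*400 + 525*631) + 97377 = (594 + 112400 + 331275) + 97377 = 444269 + 97377 = 541646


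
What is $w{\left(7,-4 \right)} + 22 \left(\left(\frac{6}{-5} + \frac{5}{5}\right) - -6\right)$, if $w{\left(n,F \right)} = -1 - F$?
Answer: $\frac{653}{5} \approx 130.6$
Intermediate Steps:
$w{\left(7,-4 \right)} + 22 \left(\left(\frac{6}{-5} + \frac{5}{5}\right) - -6\right) = \left(-1 - -4\right) + 22 \left(\left(\frac{6}{-5} + \frac{5}{5}\right) - -6\right) = \left(-1 + 4\right) + 22 \left(\left(6 \left(- \frac{1}{5}\right) + 5 \cdot \frac{1}{5}\right) + 6\right) = 3 + 22 \left(\left(- \frac{6}{5} + 1\right) + 6\right) = 3 + 22 \left(- \frac{1}{5} + 6\right) = 3 + 22 \cdot \frac{29}{5} = 3 + \frac{638}{5} = \frac{653}{5}$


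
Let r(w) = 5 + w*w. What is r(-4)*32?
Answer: 672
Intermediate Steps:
r(w) = 5 + w²
r(-4)*32 = (5 + (-4)²)*32 = (5 + 16)*32 = 21*32 = 672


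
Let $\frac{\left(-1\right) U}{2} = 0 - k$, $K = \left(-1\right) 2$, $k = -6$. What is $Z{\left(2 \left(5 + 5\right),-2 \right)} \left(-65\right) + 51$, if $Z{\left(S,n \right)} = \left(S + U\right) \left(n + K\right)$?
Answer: $2131$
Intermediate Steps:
$K = -2$
$U = -12$ ($U = - 2 \left(0 - -6\right) = - 2 \left(0 + 6\right) = \left(-2\right) 6 = -12$)
$Z{\left(S,n \right)} = \left(-12 + S\right) \left(-2 + n\right)$ ($Z{\left(S,n \right)} = \left(S - 12\right) \left(n - 2\right) = \left(-12 + S\right) \left(-2 + n\right)$)
$Z{\left(2 \left(5 + 5\right),-2 \right)} \left(-65\right) + 51 = \left(24 - -24 - 2 \cdot 2 \left(5 + 5\right) + 2 \left(5 + 5\right) \left(-2\right)\right) \left(-65\right) + 51 = \left(24 + 24 - 2 \cdot 2 \cdot 10 + 2 \cdot 10 \left(-2\right)\right) \left(-65\right) + 51 = \left(24 + 24 - 40 + 20 \left(-2\right)\right) \left(-65\right) + 51 = \left(24 + 24 - 40 - 40\right) \left(-65\right) + 51 = \left(-32\right) \left(-65\right) + 51 = 2080 + 51 = 2131$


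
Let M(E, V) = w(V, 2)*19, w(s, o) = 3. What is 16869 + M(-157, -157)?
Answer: 16926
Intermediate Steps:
M(E, V) = 57 (M(E, V) = 3*19 = 57)
16869 + M(-157, -157) = 16869 + 57 = 16926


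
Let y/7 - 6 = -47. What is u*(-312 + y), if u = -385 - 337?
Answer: 432478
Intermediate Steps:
u = -722
y = -287 (y = 42 + 7*(-47) = 42 - 329 = -287)
u*(-312 + y) = -722*(-312 - 287) = -722*(-599) = 432478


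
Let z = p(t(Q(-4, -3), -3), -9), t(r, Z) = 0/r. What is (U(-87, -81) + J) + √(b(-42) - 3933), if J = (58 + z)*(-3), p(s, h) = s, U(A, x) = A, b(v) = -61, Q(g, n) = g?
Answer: -261 + I*√3994 ≈ -261.0 + 63.198*I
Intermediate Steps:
t(r, Z) = 0
z = 0
J = -174 (J = (58 + 0)*(-3) = 58*(-3) = -174)
(U(-87, -81) + J) + √(b(-42) - 3933) = (-87 - 174) + √(-61 - 3933) = -261 + √(-3994) = -261 + I*√3994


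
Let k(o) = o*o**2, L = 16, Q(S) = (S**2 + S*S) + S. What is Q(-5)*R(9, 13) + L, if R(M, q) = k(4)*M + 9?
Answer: 26341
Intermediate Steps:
Q(S) = S + 2*S**2 (Q(S) = (S**2 + S**2) + S = 2*S**2 + S = S + 2*S**2)
k(o) = o**3
R(M, q) = 9 + 64*M (R(M, q) = 4**3*M + 9 = 64*M + 9 = 9 + 64*M)
Q(-5)*R(9, 13) + L = (-5*(1 + 2*(-5)))*(9 + 64*9) + 16 = (-5*(1 - 10))*(9 + 576) + 16 = -5*(-9)*585 + 16 = 45*585 + 16 = 26325 + 16 = 26341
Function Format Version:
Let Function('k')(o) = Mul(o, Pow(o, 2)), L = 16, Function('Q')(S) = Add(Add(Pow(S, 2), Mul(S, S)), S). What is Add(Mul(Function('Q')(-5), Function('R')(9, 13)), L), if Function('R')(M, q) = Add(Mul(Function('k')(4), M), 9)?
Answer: 26341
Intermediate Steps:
Function('Q')(S) = Add(S, Mul(2, Pow(S, 2))) (Function('Q')(S) = Add(Add(Pow(S, 2), Pow(S, 2)), S) = Add(Mul(2, Pow(S, 2)), S) = Add(S, Mul(2, Pow(S, 2))))
Function('k')(o) = Pow(o, 3)
Function('R')(M, q) = Add(9, Mul(64, M)) (Function('R')(M, q) = Add(Mul(Pow(4, 3), M), 9) = Add(Mul(64, M), 9) = Add(9, Mul(64, M)))
Add(Mul(Function('Q')(-5), Function('R')(9, 13)), L) = Add(Mul(Mul(-5, Add(1, Mul(2, -5))), Add(9, Mul(64, 9))), 16) = Add(Mul(Mul(-5, Add(1, -10)), Add(9, 576)), 16) = Add(Mul(Mul(-5, -9), 585), 16) = Add(Mul(45, 585), 16) = Add(26325, 16) = 26341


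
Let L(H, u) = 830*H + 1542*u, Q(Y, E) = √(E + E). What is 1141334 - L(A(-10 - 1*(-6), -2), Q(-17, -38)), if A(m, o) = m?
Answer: 1144654 - 3084*I*√19 ≈ 1.1447e+6 - 13443.0*I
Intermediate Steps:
Q(Y, E) = √2*√E (Q(Y, E) = √(2*E) = √2*√E)
1141334 - L(A(-10 - 1*(-6), -2), Q(-17, -38)) = 1141334 - (830*(-10 - 1*(-6)) + 1542*(√2*√(-38))) = 1141334 - (830*(-10 + 6) + 1542*(√2*(I*√38))) = 1141334 - (830*(-4) + 1542*(2*I*√19)) = 1141334 - (-3320 + 3084*I*√19) = 1141334 + (3320 - 3084*I*√19) = 1144654 - 3084*I*√19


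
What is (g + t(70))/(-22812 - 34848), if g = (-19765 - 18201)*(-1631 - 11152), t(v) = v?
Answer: -121329862/14415 ≈ -8416.9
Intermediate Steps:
g = 485319378 (g = -37966*(-12783) = 485319378)
(g + t(70))/(-22812 - 34848) = (485319378 + 70)/(-22812 - 34848) = 485319448/(-57660) = 485319448*(-1/57660) = -121329862/14415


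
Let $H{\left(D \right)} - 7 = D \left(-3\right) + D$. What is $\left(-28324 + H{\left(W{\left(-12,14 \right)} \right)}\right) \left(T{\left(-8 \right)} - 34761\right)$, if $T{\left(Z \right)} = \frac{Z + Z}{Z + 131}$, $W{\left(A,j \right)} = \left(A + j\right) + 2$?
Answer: $\frac{121106908175}{123} \approx 9.8461 \cdot 10^{8}$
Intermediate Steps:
$W{\left(A,j \right)} = 2 + A + j$
$H{\left(D \right)} = 7 - 2 D$ ($H{\left(D \right)} = 7 + \left(D \left(-3\right) + D\right) = 7 + \left(- 3 D + D\right) = 7 - 2 D$)
$T{\left(Z \right)} = \frac{2 Z}{131 + Z}$
$\left(-28324 + H{\left(W{\left(-12,14 \right)} \right)}\right) \left(T{\left(-8 \right)} - 34761\right) = \left(-28324 + \left(7 - 2 \left(2 - 12 + 14\right)\right)\right) \left(2 \left(-8\right) \frac{1}{131 - 8} - 34761\right) = \left(-28324 + \left(7 - 8\right)\right) \left(2 \left(-8\right) \frac{1}{123} - 34761\right) = \left(-28324 - 1\right) \left(- \frac{16}{123} - 34761\right) = \left(-28325\right) \left(- \frac{4275619}{123}\right) = \frac{121106908175}{123}$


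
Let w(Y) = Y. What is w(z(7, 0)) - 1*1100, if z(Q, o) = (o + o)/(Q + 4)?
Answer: -1100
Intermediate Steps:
z(Q, o) = 2*o/(4 + Q) (z(Q, o) = (2*o)/(4 + Q) = 2*o/(4 + Q))
w(z(7, 0)) - 1*1100 = 2*0/(4 + 7) - 1*1100 = 2*0/11 - 1100 = 2*0*(1/11) - 1100 = 0 - 1100 = -1100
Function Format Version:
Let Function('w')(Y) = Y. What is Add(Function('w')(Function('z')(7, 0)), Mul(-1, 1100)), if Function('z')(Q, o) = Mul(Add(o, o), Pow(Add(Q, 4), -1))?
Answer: -1100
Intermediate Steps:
Function('z')(Q, o) = Mul(2, o, Pow(Add(4, Q), -1)) (Function('z')(Q, o) = Mul(Mul(2, o), Pow(Add(4, Q), -1)) = Mul(2, o, Pow(Add(4, Q), -1)))
Add(Function('w')(Function('z')(7, 0)), Mul(-1, 1100)) = Add(Mul(2, 0, Pow(Add(4, 7), -1)), Mul(-1, 1100)) = Add(Mul(2, 0, Pow(11, -1)), -1100) = Add(Mul(2, 0, Rational(1, 11)), -1100) = Add(0, -1100) = -1100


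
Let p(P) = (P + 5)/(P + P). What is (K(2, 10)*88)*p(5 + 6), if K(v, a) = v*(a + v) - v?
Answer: 1408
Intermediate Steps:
p(P) = (5 + P)/(2*P) (p(P) = (5 + P)/((2*P)) = (5 + P)*(1/(2*P)) = (5 + P)/(2*P))
K(v, a) = -v + v*(a + v)
(K(2, 10)*88)*p(5 + 6) = ((2*(-1 + 10 + 2))*88)*((5 + (5 + 6))/(2*(5 + 6))) = ((2*11)*88)*((½)*(5 + 11)/11) = (22*88)*((½)*(1/11)*16) = 1936*(8/11) = 1408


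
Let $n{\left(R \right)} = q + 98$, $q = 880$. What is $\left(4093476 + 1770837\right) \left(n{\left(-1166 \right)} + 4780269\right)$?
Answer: $28038728938311$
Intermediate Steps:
$n{\left(R \right)} = 978$ ($n{\left(R \right)} = 880 + 98 = 978$)
$\left(4093476 + 1770837\right) \left(n{\left(-1166 \right)} + 4780269\right) = \left(4093476 + 1770837\right) \left(978 + 4780269\right) = 5864313 \cdot 4781247 = 28038728938311$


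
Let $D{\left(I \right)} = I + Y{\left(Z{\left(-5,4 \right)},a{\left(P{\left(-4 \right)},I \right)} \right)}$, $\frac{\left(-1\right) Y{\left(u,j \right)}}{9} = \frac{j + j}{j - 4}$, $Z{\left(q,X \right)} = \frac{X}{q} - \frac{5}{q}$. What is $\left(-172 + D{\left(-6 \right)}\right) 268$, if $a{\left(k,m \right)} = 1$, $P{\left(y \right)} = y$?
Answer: $-46096$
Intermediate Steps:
$Z{\left(q,X \right)} = - \frac{5}{q} + \frac{X}{q}$
$Y{\left(u,j \right)} = - \frac{18 j}{-4 + j}$ ($Y{\left(u,j \right)} = - 9 \frac{j + j}{j - 4} = - 9 \frac{2 j}{-4 + j} = - \frac{18 j}{-4 + j}$)
$D{\left(I \right)} = 6 + I$ ($D{\left(I \right)} = I - \frac{18}{-4 + 1} = I - \frac{18}{-3} = I - 18 \left(- \frac{1}{3}\right) = I + 6 = 6 + I$)
$\left(-172 + D{\left(-6 \right)}\right) 268 = \left(-172 + \left(6 - 6\right)\right) 268 = \left(-172 + 0\right) 268 = \left(-172\right) 268 = -46096$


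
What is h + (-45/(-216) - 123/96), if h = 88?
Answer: 8345/96 ≈ 86.927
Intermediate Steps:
h + (-45/(-216) - 123/96) = 88 + (-45/(-216) - 123/96) = 88 + (-45*(-1/216) - 123*1/96) = 88 + (5/24 - 41/32) = 88 - 103/96 = 8345/96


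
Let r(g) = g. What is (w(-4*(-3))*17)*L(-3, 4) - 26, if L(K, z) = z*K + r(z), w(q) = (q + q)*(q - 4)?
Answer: -26138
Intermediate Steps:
w(q) = 2*q*(-4 + q) (w(q) = (2*q)*(-4 + q) = 2*q*(-4 + q))
L(K, z) = z + K*z (L(K, z) = z*K + z = K*z + z = z + K*z)
(w(-4*(-3))*17)*L(-3, 4) - 26 = ((2*(-4*(-3))*(-4 - 4*(-3)))*17)*(4*(1 - 3)) - 26 = ((2*12*(-4 + 12))*17)*(4*(-2)) - 26 = ((2*12*8)*17)*(-8) - 26 = (192*17)*(-8) - 26 = 3264*(-8) - 26 = -26112 - 26 = -26138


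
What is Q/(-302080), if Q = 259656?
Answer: -32457/37760 ≈ -0.85956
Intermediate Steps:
Q/(-302080) = 259656/(-302080) = 259656*(-1/302080) = -32457/37760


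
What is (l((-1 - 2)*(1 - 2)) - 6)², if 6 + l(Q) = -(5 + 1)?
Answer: 324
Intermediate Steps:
l(Q) = -12 (l(Q) = -6 - (5 + 1) = -6 - 1*6 = -6 - 6 = -12)
(l((-1 - 2)*(1 - 2)) - 6)² = (-12 - 6)² = (-18)² = 324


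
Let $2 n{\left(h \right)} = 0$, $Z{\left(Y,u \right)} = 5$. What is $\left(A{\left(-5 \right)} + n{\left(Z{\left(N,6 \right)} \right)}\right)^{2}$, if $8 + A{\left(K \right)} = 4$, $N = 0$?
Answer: $16$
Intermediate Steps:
$A{\left(K \right)} = -4$ ($A{\left(K \right)} = -8 + 4 = -4$)
$n{\left(h \right)} = 0$ ($n{\left(h \right)} = \frac{1}{2} \cdot 0 = 0$)
$\left(A{\left(-5 \right)} + n{\left(Z{\left(N,6 \right)} \right)}\right)^{2} = \left(-4 + 0\right)^{2} = \left(-4\right)^{2} = 16$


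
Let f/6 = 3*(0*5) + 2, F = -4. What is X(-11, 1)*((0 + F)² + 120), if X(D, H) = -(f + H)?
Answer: -1768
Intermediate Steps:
f = 12 (f = 6*(3*(0*5) + 2) = 6*(3*0 + 2) = 6*(0 + 2) = 6*2 = 12)
X(D, H) = -12 - H (X(D, H) = -(12 + H) = -12 - H)
X(-11, 1)*((0 + F)² + 120) = (-12 - 1*1)*((0 - 4)² + 120) = (-12 - 1)*((-4)² + 120) = -13*(16 + 120) = -13*136 = -1768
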